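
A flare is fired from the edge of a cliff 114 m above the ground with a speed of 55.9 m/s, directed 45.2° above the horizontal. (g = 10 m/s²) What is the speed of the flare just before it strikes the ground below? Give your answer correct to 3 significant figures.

73.5 m/s

v_x = 55.9 cos 45.2° = 39.39 m/s is unchanged throughout.
For the vertical component, v_y² = v_y0² + 2 g h = (39.67)² + 2×10×114 = 3854, so |v_y| = 62.08 m/s.
Impact speed = √(v_x² + v_y²) = √(1552 + 3854) = 73.5 m/s.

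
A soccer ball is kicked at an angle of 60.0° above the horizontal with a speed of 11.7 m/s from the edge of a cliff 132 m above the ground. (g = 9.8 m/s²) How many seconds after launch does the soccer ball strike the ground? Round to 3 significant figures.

6.33 s

Vertical component: v_y = 11.7 sin 60.0° = 10.13 m/s.
Taking up as positive with launch at y = 132 m, landing at y = 0: 0 = 132 + 10.13 t − ½(9.8) t².
Solving 4.900 t² − 10.13 t − 132 = 0 gives t = [10.13 + √(10.13² + 4·4.900·132)] / 9.800 = 6.33 s.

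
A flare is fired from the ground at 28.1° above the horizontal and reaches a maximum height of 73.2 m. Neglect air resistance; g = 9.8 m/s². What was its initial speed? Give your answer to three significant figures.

80.4 m/s

At maximum height v_y = 0, so (v₀ sin θ)² = 2 g H.
v₀ sin 28.1° = √(2 × 9.8 × 73.2) = 37.88 m/s.
v₀ = 37.88 / sin 28.1° = 37.88 / 0.4710 = 80.4 m/s.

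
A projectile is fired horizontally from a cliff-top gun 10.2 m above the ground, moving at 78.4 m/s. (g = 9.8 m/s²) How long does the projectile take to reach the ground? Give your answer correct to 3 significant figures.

The horizontal speed doesn't affect the fall. With v_y0 = 0, h = ½ g t².
t = √(2 × 10.2 / 9.8) = √2.082 = 1.44 s.

1.44 s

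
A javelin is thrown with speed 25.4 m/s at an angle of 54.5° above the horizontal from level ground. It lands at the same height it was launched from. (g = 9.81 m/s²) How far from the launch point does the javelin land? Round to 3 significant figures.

For level ground, R = v₀² sin(2θ) / g.
sin(2 × 54.5°) = sin 109.0° = 0.9455.
R = (25.4)² × 0.9455 / 9.81 = 62.2 m.

62.2 m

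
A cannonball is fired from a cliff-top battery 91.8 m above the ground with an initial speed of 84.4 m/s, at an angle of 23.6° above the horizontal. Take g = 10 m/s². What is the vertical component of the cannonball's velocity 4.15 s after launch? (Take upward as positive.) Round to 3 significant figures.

Initial vertical component: v_y0 = 84.4 sin 23.6° = 33.79 m/s.
v_y(t) = v_y0 − g t = 33.79 − 10 × 4.15 = -7.71 m/s.

-7.71 m/s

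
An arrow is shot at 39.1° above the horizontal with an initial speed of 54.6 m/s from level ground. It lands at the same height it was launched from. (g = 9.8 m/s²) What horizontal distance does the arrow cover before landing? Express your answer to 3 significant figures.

Components: v_x = 54.6 cos 39.1° = 42.37 m/s, v_y = 54.6 sin 39.1° = 34.43 m/s.
Time of flight (same landing height): t = 2 v_y / g = 2 × 34.43 / 9.8 = 7.027 s.
Range: R = v_x · t = 42.37 × 7.027 = 298 m.

298 m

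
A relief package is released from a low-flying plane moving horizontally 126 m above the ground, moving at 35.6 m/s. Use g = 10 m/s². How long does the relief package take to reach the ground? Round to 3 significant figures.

The horizontal speed doesn't affect the fall. With v_y0 = 0, h = ½ g t².
t = √(2 × 126 / 10) = √25.20 = 5.02 s.

5.02 s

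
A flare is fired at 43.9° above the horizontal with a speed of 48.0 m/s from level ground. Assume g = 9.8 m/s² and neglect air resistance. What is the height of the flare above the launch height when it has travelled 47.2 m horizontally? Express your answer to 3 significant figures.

v_x = 48.0 cos 43.9° = 34.59 m/s, v_y0 = 48.0 sin 43.9° = 33.28 m/s.
Time to reach x = 47.2 m: t = x / v_x = 47.2 / 34.59 = 1.365 s.
y = v_y0 t − ½ g t² = 33.28×1.365 − 4.900×1.365² = 36.3 m.

36.3 m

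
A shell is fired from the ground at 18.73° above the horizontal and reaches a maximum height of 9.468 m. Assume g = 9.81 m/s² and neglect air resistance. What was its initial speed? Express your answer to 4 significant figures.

42.44 m/s

At maximum height v_y = 0, so (v₀ sin θ)² = 2 g H.
v₀ sin 18.73° = √(2 × 9.81 × 9.468) = 13.629 m/s.
v₀ = 13.629 / sin 18.73° = 13.629 / 0.3211 = 42.44 m/s.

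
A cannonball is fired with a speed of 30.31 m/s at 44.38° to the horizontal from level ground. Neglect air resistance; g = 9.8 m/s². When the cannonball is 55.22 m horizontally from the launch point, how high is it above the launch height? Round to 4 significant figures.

v_x = 30.31 cos 44.38° = 21.663 m/s, v_y0 = 30.31 sin 44.38° = 21.199 m/s.
Time to reach x = 55.22 m: t = x / v_x = 55.22 / 21.663 = 2.5490 s.
y = v_y0 t − ½ g t² = 21.199×2.5490 − 4.900×2.5490² = 22.20 m.

22.20 m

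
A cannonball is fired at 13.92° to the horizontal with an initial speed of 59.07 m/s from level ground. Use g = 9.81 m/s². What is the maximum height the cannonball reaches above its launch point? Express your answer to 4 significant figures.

Vertical component of launch velocity: v_y = 59.07 sin 13.92° = 14.210 m/s.
At the highest point the vertical velocity is zero, so v_y² = 2 g h_max.
h_max = (14.210)² / (2 × 9.81) = 201.92 / 19.62 = 10.29 m.

10.29 m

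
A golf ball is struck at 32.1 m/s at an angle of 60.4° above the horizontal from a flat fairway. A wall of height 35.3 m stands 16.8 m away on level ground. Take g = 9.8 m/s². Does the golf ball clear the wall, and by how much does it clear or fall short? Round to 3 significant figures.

v_x = 32.1 cos 60.4° = 15.86 m/s; v_y0 = 32.1 sin 60.4° = 27.91 m/s.
Time to reach the wall: t = 16.8 / 15.86 = 1.059 s.
Height at that point: y = 27.91×1.059 − 4.900×1.059² = 24.06 m.
That is 35.3 − 24.06 = 11.2 m below the top of the wall, so the golf ball does not clear it.

No — it falls 11.2 m short of clearing the wall.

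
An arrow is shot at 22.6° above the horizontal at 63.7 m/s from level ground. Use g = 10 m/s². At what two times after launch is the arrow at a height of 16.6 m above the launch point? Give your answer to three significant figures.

0.813 s and 4.08 s

v_y0 = 63.7 sin 22.6° = 24.48 m/s.
Set y = v_y0 t − ½ g t² = 16.6: 5.000 t² − 24.48 t + 16.6 = 0.
t = [24.48 ± √(599.3 − 332.0)] / 10 = (24.48 ± 16.35) / 10, giving t = 0.813 s or t = 4.08 s.
So the arrow is at 16.6 m at t = 0.813 s (rising) and t = 4.08 s (falling).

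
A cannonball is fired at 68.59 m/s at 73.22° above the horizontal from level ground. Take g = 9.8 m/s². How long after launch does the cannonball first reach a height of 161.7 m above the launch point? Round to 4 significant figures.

3.251 s

v_y0 = 68.59 sin 73.22° = 65.669 m/s.
Set y = v_y0 t − ½ g t² = 161.7: 4.900 t² − 65.669 t + 161.7 = 0.
t = [65.669 ± √(4312.4 − 3169.3)] / 9.8 = (65.669 ± 33.810) / 9.8, giving t = 3.251 s or t = 10.15 s.
The cannonball is on the way up at the first time, so t = 3.251 s.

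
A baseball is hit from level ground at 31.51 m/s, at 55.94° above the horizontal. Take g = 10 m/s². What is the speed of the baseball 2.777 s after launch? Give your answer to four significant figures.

17.73 m/s

v_x = 31.51 cos 55.94° = 17.648 m/s (constant).
v_y(t) = 31.51 sin 55.94° − g t = 26.105 − 10 × 2.777 = -1.6650 m/s.
Speed = √(v_x² + v_y²) = √(311.45 + 2.7722) = 17.73 m/s.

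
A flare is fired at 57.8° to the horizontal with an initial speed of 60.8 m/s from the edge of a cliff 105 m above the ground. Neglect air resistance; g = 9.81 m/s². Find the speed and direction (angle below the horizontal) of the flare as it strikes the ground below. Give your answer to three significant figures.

75.9 m/s at 64.7° below the horizontal

v_x = 60.8 cos 57.8° = 32.40 m/s (constant).
|v_y| at impact = √((51.45)² + 2×9.81×105) = 68.61 m/s.
Speed = √(32.40² + 68.61²) = 75.9 m/s; angle = arctan(68.61/32.40) = 64.7° below horizontal.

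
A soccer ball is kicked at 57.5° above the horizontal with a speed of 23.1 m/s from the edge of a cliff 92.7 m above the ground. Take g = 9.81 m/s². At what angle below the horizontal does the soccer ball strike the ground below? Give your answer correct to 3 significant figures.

75.2°

v_x = 23.1 cos 57.5° = 12.41 m/s.
At impact |v_y| = √(v_y0² + 2 g h) = √(19.48² + 2×9.81×92.7) = 46.89 m/s.
Angle below horizontal = arctan(|v_y| / v_x) = arctan(46.89 / 12.41) = 75.2°.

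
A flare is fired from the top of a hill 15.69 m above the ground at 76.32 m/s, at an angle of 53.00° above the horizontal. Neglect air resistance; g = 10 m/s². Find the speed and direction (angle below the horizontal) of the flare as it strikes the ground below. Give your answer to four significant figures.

78.35 m/s at 54.11° below the horizontal

v_x = 76.32 cos 53.00° = 45.931 m/s (constant).
|v_y| at impact = √((60.952)² + 2×10×15.69) = 63.474 m/s.
Speed = √(45.931² + 63.474²) = 78.35 m/s; angle = arctan(63.474/45.931) = 54.11° below horizontal.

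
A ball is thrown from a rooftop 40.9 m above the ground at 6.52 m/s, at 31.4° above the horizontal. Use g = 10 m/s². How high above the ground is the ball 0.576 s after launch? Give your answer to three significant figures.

v_y0 = 6.52 sin 31.4° = 3.397 m/s.
y(t) = 40.9 + v_y0 t − ½ g t² = 40.9 + 3.397×0.576 − ½×10×0.576² = 41.2 m.

41.2 m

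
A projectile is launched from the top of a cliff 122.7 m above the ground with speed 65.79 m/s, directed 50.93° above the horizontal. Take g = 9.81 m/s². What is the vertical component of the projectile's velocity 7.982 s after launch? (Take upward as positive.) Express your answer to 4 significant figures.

Initial vertical component: v_y0 = 65.79 sin 50.93° = 51.078 m/s.
v_y(t) = v_y0 − g t = 51.078 − 9.81 × 7.982 = -27.23 m/s.

-27.23 m/s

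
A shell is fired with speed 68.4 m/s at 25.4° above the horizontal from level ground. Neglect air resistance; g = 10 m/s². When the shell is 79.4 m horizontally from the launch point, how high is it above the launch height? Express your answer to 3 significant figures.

29.4 m

v_x = 68.4 cos 25.4° = 61.79 m/s, v_y0 = 68.4 sin 25.4° = 29.34 m/s.
Time to reach x = 79.4 m: t = x / v_x = 79.4 / 61.79 = 1.285 s.
y = v_y0 t − ½ g t² = 29.34×1.285 − 5.000×1.285² = 29.4 m.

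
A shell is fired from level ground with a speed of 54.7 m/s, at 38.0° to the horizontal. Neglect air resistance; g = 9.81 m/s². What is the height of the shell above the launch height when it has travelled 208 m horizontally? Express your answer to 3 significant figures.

48.3 m

v_x = 54.7 cos 38.0° = 43.10 m/s, v_y0 = 54.7 sin 38.0° = 33.68 m/s.
Time to reach x = 208 m: t = x / v_x = 208 / 43.10 = 4.826 s.
y = v_y0 t − ½ g t² = 33.68×4.826 − 4.905×4.826² = 48.3 m.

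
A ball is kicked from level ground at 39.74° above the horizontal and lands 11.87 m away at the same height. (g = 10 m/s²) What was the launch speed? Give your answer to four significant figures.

10.99 m/s

On level ground, R = v₀² sin(2θ) / g, so v₀ = √(R g / sin 2θ).
sin(2 × 39.74°) = 0.9832.
v₀ = √(11.87 × 10 / 0.9832) = √120.73 = 10.99 m/s.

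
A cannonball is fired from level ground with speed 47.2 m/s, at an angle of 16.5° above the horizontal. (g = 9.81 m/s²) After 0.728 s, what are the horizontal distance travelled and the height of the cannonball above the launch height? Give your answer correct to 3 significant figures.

v_x = 47.2 cos 16.5° = 45.26 m/s; v_y0 = 47.2 sin 16.5° = 13.41 m/s.
x = v_x t = 45.26 × 0.728 = 32.9 m.
y = v_y0 t − ½ g t² = 13.41×0.728 − 4.905×0.728² = 7.16 m.

x = 32.9 m, y = 7.16 m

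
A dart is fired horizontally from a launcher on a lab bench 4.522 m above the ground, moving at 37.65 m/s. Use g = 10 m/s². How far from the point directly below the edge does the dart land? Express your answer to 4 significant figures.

Initial vertical velocity is zero, so the fall time comes from h = ½ g t²: t = √(2 × 4.522 / 10) = 0.95100 s.
Horizontal motion is uniform at 37.65 m/s, so x = 37.65 × 0.95100 = 35.81 m.

35.81 m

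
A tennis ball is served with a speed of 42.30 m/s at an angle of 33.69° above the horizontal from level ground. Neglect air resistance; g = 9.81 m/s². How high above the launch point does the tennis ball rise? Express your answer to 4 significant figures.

Vertical component of launch velocity: v_y = 42.30 sin 33.69° = 23.464 m/s.
At the highest point the vertical velocity is zero, so v_y² = 2 g h_max.
h_max = (23.464)² / (2 × 9.81) = 550.56 / 19.62 = 28.06 m.

28.06 m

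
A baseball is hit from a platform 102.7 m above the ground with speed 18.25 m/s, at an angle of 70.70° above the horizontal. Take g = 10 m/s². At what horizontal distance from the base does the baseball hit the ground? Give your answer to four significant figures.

Components: v_x = 18.25 cos 70.70° = 6.0319 m/s, v_y = 18.25 sin 70.70° = 17.224 m/s.
Vertical: 0 = 102.7 + 17.224 t − ½(10) t² ⇒ 5.000 t² − 17.224 t − 102.7 = 0.
t = [17.224 + √(296.67 + 2054.0)] / 10.00 = 6.5708 s.
Horizontal: R = v_x · t = 6.0319 × 6.5708 = 39.63 m.

39.63 m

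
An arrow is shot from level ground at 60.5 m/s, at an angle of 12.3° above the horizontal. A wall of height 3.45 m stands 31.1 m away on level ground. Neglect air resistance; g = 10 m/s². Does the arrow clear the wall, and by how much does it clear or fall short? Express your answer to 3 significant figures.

Yes — it clears the wall by 1.95 m.

v_x = 60.5 cos 12.3° = 59.11 m/s; v_y0 = 60.5 sin 12.3° = 12.89 m/s.
Time to reach the wall: t = 31.1 / 59.11 = 0.5261 s.
Height at that point: y = 12.89×0.5261 − 5.000×0.5261² = 5.398 m.
That is 5.398 − 3.45 = 1.95 m above the top of the wall, so the arrow clears it.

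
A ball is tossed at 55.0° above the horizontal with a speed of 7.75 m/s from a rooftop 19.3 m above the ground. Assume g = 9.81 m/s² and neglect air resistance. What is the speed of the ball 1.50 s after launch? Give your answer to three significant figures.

9.47 m/s

v_x = 7.75 cos 55.0° = 4.445 m/s (constant).
v_y(t) = 7.75 sin 55.0° − g t = 6.348 − 9.81 × 1.50 = -8.367 m/s.
Speed = √(v_x² + v_y²) = √(19.76 + 70.01) = 9.47 m/s.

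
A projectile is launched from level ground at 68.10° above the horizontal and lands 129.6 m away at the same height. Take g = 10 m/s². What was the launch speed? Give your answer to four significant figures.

43.27 m/s

On level ground, R = v₀² sin(2θ) / g, so v₀ = √(R g / sin 2θ).
sin(2 × 68.10°) = 0.6921.
v₀ = √(129.6 × 10 / 0.6921) = √1872.6 = 43.27 m/s.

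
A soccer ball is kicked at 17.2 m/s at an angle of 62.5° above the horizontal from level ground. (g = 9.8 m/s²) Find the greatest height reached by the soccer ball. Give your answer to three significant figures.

Vertical component of launch velocity: v_y = 17.2 sin 62.5° = 15.26 m/s.
At the highest point the vertical velocity is zero, so v_y² = 2 g h_max.
h_max = (15.26)² / (2 × 9.8) = 232.9 / 19.60 = 11.9 m.

11.9 m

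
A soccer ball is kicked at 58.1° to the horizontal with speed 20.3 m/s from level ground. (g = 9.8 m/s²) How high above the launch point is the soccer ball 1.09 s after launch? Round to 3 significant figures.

v_y0 = 20.3 sin 58.1° = 17.23 m/s.
y(t) = v_y0 t − ½ g t² = 17.23×1.09 − 4.900×1.09² = 13.0 m.

13.0 m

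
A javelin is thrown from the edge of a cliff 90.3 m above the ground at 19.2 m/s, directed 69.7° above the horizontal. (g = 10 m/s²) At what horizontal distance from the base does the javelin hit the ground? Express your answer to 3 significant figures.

42.7 m

Components: v_x = 19.2 cos 69.7° = 6.661 m/s, v_y = 19.2 sin 69.7° = 18.01 m/s.
Vertical: 0 = 90.3 + 18.01 t − ½(10) t² ⇒ 5.000 t² − 18.01 t − 90.3 = 0.
t = [18.01 + √(324.4 + 1806)] / 10.00 = 6.417 s.
Horizontal: R = v_x · t = 6.661 × 6.417 = 42.7 m.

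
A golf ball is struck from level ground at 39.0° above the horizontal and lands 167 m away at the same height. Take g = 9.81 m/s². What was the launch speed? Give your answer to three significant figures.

On level ground, R = v₀² sin(2θ) / g, so v₀ = √(R g / sin 2θ).
sin(2 × 39.0°) = 0.9781.
v₀ = √(167 × 9.81 / 0.9781) = √1675 = 40.9 m/s.

40.9 m/s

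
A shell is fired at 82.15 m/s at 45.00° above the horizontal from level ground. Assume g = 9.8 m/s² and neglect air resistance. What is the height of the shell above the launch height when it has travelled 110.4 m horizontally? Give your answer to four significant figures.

92.70 m

v_x = 82.15 cos 45.00° = 58.089 m/s, v_y0 = 82.15 sin 45.00° = 58.089 m/s.
Time to reach x = 110.4 m: t = x / v_x = 110.4 / 58.089 = 1.9005 s.
y = v_y0 t − ½ g t² = 58.089×1.9005 − 4.900×1.9005² = 92.70 m.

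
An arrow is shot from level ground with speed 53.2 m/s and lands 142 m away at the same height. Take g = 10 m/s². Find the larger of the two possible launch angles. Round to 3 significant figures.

74.9°

Level-ground range: R = v₀² sin(2θ)/g ⇒ sin 2θ = R g / v₀² = 142×10/53.2² = 0.5017.
2θ = arcsin(0.5017) = 30.11° or 180° − 30.11° = 149.89°.
So θ = 15.1° or θ = 74.9°.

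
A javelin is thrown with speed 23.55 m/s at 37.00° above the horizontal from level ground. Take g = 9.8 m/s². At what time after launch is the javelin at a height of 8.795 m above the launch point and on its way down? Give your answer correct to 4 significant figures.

v_y0 = 23.55 sin 37.00° = 14.173 m/s.
Set y = v_y0 t − ½ g t² = 8.795: 4.900 t² − 14.173 t + 8.795 = 0.
t = [14.173 ± √(200.87 − 172.38)] / 9.8 = (14.173 ± 5.3376) / 9.8, giving t = 0.9016 s or t = 1.991 s.
On the way down corresponds to the larger root: t = 1.991 s.

1.991 s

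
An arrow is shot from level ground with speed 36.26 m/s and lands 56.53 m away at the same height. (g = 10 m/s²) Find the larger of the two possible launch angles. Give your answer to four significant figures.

77.27°

Level-ground range: R = v₀² sin(2θ)/g ⇒ sin 2θ = R g / v₀² = 56.53×10/36.26² = 0.4300.
2θ = arcsin(0.4300) = 25.468° or 180° − 25.468° = 154.532°.
So θ = 12.73° or θ = 77.27°.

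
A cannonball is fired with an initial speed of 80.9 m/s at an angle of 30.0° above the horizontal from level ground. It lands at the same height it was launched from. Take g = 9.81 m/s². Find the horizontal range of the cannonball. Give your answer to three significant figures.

Components: v_x = 80.9 cos 30.0° = 70.06 m/s, v_y = 80.9 sin 30.0° = 40.45 m/s.
Time of flight (same landing height): t = 2 v_y / g = 2 × 40.45 / 9.81 = 8.247 s.
Range: R = v_x · t = 70.06 × 8.247 = 578 m.

578 m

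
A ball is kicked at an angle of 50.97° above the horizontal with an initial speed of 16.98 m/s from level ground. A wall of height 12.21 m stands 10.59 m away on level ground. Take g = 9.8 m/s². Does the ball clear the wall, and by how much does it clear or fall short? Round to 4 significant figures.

v_x = 16.98 cos 50.97° = 10.693 m/s; v_y0 = 16.98 sin 50.97° = 13.190 m/s.
Time to reach the wall: t = 10.59 / 10.693 = 0.99037 s.
Height at that point: y = 13.190×0.99037 − 4.900×0.99037² = 8.2569 m.
That is 12.21 − 8.2569 = 3.953 m below the top of the wall, so the ball does not clear it.

No — it falls 3.953 m short of clearing the wall.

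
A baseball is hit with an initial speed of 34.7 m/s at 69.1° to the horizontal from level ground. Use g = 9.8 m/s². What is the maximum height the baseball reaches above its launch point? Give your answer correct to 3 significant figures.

53.6 m

Vertical component of launch velocity: v_y = 34.7 sin 69.1° = 32.42 m/s.
At the highest point the vertical velocity is zero, so v_y² = 2 g h_max.
h_max = (32.42)² / (2 × 9.8) = 1051 / 19.60 = 53.6 m.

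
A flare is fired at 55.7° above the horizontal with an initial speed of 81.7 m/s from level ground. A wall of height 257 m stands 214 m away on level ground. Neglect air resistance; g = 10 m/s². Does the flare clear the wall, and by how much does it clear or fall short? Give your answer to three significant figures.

v_x = 81.7 cos 55.7° = 46.04 m/s; v_y0 = 81.7 sin 55.7° = 67.49 m/s.
Time to reach the wall: t = 214 / 46.04 = 4.648 s.
Height at that point: y = 67.49×4.648 − 5.000×4.648² = 205.7 m.
That is 257 − 205.7 = 51.3 m below the top of the wall, so the flare does not clear it.

No — it falls 51.3 m short of clearing the wall.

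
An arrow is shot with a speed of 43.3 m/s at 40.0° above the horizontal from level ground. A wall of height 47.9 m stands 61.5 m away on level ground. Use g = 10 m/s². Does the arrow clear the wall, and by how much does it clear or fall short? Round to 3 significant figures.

No — it falls 13.5 m short of clearing the wall.

v_x = 43.3 cos 40.0° = 33.17 m/s; v_y0 = 43.3 sin 40.0° = 27.83 m/s.
Time to reach the wall: t = 61.5 / 33.17 = 1.854 s.
Height at that point: y = 27.83×1.854 − 5.000×1.854² = 34.41 m.
That is 47.9 − 34.41 = 13.5 m below the top of the wall, so the arrow does not clear it.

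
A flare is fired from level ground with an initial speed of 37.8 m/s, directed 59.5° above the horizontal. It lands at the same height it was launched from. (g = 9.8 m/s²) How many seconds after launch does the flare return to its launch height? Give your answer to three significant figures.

Vertical component: v_y = 37.8 sin 59.5° = 32.57 m/s.
For a projectile landing at launch height, time of flight is t = 2 v_y / g = 2 × 32.57 / 9.8 = 6.65 s.

6.65 s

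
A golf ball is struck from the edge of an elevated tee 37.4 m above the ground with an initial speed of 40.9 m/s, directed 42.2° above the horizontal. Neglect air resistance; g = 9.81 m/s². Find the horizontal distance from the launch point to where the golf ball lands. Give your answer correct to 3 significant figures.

204 m

Components: v_x = 40.9 cos 42.2° = 30.30 m/s, v_y = 40.9 sin 42.2° = 27.47 m/s.
Vertical: 0 = 37.4 + 27.47 t − ½(9.81) t² ⇒ 4.905 t² − 27.47 t − 37.4 = 0.
t = [27.47 + √(754.6 + 733.8)] / 9.810 = 6.733 s.
Horizontal: R = v_x · t = 30.30 × 6.733 = 204 m.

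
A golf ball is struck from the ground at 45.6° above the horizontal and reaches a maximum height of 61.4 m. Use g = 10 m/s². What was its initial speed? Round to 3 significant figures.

49.0 m/s

At maximum height v_y = 0, so (v₀ sin θ)² = 2 g H.
v₀ sin 45.6° = √(2 × 10 × 61.4) = 35.04 m/s.
v₀ = 35.04 / sin 45.6° = 35.04 / 0.7145 = 49.0 m/s.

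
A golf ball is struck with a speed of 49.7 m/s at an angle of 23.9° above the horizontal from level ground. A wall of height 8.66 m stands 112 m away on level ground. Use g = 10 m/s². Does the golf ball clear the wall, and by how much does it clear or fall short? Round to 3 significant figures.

Yes — it clears the wall by 10.6 m.

v_x = 49.7 cos 23.9° = 45.44 m/s; v_y0 = 49.7 sin 23.9° = 20.14 m/s.
Time to reach the wall: t = 112 / 45.44 = 2.465 s.
Height at that point: y = 20.14×2.465 − 5.000×2.465² = 19.26 m.
That is 19.26 − 8.66 = 10.6 m above the top of the wall, so the golf ball clears it.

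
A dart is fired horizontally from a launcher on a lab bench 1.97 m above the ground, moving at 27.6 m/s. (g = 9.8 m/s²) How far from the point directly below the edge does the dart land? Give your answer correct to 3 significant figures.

Initial vertical velocity is zero, so the fall time comes from h = ½ g t²: t = √(2 × 1.97 / 9.8) = 0.6341 s.
Horizontal motion is uniform at 27.6 m/s, so x = 27.6 × 0.6341 = 17.5 m.

17.5 m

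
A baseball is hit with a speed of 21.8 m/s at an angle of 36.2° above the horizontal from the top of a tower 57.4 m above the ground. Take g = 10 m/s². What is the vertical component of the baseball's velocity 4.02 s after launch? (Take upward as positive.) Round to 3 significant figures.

Initial vertical component: v_y0 = 21.8 sin 36.2° = 12.88 m/s.
v_y(t) = v_y0 − g t = 12.88 − 10 × 4.02 = -27.3 m/s.

-27.3 m/s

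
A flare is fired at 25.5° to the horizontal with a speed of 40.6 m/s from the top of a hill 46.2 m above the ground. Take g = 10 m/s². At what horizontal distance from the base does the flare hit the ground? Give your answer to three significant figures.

Components: v_x = 40.6 cos 25.5° = 36.64 m/s, v_y = 40.6 sin 25.5° = 17.48 m/s.
Vertical: 0 = 46.2 + 17.48 t − ½(10) t² ⇒ 5.000 t² − 17.48 t − 46.2 = 0.
t = [17.48 + √(305.6 + 924.0)] / 10.00 = 5.255 s.
Horizontal: R = v_x · t = 36.64 × 5.255 = 193 m.

193 m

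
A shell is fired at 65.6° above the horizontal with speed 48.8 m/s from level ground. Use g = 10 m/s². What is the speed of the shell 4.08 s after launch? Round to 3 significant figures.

v_x = 48.8 cos 65.6° = 20.16 m/s (constant).
v_y(t) = 48.8 sin 65.6° − g t = 44.44 − 10 × 4.08 = 3.640 m/s.
Speed = √(v_x² + v_y²) = √(406.4 + 13.25) = 20.5 m/s.

20.5 m/s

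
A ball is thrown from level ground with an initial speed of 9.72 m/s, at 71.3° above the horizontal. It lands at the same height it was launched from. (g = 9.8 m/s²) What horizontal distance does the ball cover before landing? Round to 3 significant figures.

5.86 m

For level ground, R = v₀² sin(2θ) / g.
sin(2 × 71.3°) = sin 142.6° = 0.6074.
R = (9.72)² × 0.6074 / 9.8 = 5.86 m.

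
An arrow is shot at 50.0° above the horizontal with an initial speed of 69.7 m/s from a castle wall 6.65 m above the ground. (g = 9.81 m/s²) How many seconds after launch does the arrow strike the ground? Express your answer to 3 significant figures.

11.0 s

Vertical component: v_y = 69.7 sin 50.0° = 53.39 m/s.
Taking up as positive with launch at y = 6.65 m, landing at y = 0: 0 = 6.65 + 53.39 t − ½(9.81) t².
Solving 4.905 t² − 53.39 t − 6.65 = 0 gives t = [53.39 + √(53.39² + 4·4.905·6.65)] / 9.810 = 11.0 s.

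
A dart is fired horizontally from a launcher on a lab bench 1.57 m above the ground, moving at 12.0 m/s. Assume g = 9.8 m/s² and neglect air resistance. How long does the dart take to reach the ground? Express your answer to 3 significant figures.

0.566 s

The horizontal speed doesn't affect the fall. With v_y0 = 0, h = ½ g t².
t = √(2 × 1.57 / 9.8) = √0.3204 = 0.566 s.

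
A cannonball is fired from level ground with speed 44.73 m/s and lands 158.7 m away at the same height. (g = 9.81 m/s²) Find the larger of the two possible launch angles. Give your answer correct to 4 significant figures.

Level-ground range: R = v₀² sin(2θ)/g ⇒ sin 2θ = R g / v₀² = 158.7×9.81/44.73² = 0.7781.
2θ = arcsin(0.7781) = 51.087° or 180° − 51.087° = 128.913°.
So θ = 25.54° or θ = 64.46°.

64.46°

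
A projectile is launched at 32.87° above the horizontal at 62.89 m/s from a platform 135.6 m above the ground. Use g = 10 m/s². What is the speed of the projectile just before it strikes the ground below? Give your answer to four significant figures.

v_x = 62.89 cos 32.87° = 52.822 m/s is unchanged throughout.
For the vertical component, v_y² = v_y0² + 2 g h = (34.133)² + 2×10×135.6 = 3877.1, so |v_y| = 62.266 m/s.
Impact speed = √(v_x² + v_y²) = √(2790.2 + 3877.1) = 81.65 m/s.

81.65 m/s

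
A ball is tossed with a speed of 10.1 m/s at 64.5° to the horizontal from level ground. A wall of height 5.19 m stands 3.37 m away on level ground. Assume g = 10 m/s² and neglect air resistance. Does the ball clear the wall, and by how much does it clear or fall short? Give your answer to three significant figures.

No — it falls 1.13 m short of clearing the wall.

v_x = 10.1 cos 64.5° = 4.348 m/s; v_y0 = 10.1 sin 64.5° = 9.116 m/s.
Time to reach the wall: t = 3.37 / 4.348 = 0.7751 s.
Height at that point: y = 9.116×0.7751 − 5.000×0.7751² = 4.062 m.
That is 5.19 − 4.062 = 1.13 m below the top of the wall, so the ball does not clear it.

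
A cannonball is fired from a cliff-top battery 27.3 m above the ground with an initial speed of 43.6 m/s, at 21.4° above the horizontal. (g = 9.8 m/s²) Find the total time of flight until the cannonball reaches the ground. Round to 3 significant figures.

4.49 s

Vertical component: v_y = 43.6 sin 21.4° = 15.91 m/s.
Taking up as positive with launch at y = 27.3 m, landing at y = 0: 0 = 27.3 + 15.91 t − ½(9.8) t².
Solving 4.900 t² − 15.91 t − 27.3 = 0 gives t = [15.91 + √(15.91² + 4·4.900·27.3)] / 9.800 = 4.49 s.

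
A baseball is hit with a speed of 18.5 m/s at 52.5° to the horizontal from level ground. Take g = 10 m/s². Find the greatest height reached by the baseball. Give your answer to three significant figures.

Vertical component of launch velocity: v_y = 18.5 sin 52.5° = 14.68 m/s.
At the highest point the vertical velocity is zero, so v_y² = 2 g h_max.
h_max = (14.68)² / (2 × 10) = 215.5 / 20.00 = 10.8 m.

10.8 m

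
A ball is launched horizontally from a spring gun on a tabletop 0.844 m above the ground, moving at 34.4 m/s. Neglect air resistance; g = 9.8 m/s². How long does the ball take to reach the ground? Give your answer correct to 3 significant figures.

The horizontal speed doesn't affect the fall. With v_y0 = 0, h = ½ g t².
t = √(2 × 0.844 / 9.8) = √0.1722 = 0.415 s.

0.415 s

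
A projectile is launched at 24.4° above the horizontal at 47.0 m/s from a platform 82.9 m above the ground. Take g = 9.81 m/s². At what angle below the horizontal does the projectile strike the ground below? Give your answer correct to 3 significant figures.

v_x = 47.0 cos 24.4° = 42.80 m/s.
At impact |v_y| = √(v_y0² + 2 g h) = √(19.42² + 2×9.81×82.9) = 44.76 m/s.
Angle below horizontal = arctan(|v_y| / v_x) = arctan(44.76 / 42.80) = 46.3°.

46.3°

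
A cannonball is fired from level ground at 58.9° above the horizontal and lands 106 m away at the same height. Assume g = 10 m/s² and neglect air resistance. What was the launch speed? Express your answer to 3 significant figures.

34.6 m/s

On level ground, R = v₀² sin(2θ) / g, so v₀ = √(R g / sin 2θ).
sin(2 × 58.9°) = 0.8846.
v₀ = √(106 × 10 / 0.8846) = √1198 = 34.6 m/s.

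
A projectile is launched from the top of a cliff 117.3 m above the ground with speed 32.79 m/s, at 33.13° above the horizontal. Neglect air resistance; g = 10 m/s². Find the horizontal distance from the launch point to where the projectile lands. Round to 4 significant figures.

Components: v_x = 32.79 cos 33.13° = 27.459 m/s, v_y = 32.79 sin 33.13° = 17.921 m/s.
Vertical: 0 = 117.3 + 17.921 t − ½(10) t² ⇒ 5.000 t² − 17.921 t − 117.3 = 0.
t = [17.921 + √(321.16 + 2346.0)] / 10.00 = 6.9566 s.
Horizontal: R = v_x · t = 27.459 × 6.9566 = 191.0 m.

191.0 m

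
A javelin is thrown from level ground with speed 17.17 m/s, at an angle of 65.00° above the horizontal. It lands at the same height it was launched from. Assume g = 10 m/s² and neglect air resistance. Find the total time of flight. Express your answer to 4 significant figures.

Vertical component: v_y = 17.17 sin 65.00° = 15.561 m/s.
For a projectile landing at launch height, time of flight is t = 2 v_y / g = 2 × 15.561 / 10 = 3.112 s.

3.112 s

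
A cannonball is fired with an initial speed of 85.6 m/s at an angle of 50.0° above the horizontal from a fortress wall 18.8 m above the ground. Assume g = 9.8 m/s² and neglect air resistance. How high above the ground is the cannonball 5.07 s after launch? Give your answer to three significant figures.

225 m

v_y0 = 85.6 sin 50.0° = 65.57 m/s.
y(t) = 18.8 + v_y0 t − ½ g t² = 18.8 + 65.57×5.07 − ½×9.8×5.07² = 225 m.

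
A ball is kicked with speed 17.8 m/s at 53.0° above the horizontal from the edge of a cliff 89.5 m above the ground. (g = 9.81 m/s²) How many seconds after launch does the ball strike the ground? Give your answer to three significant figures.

5.96 s

Vertical component: v_y = 17.8 sin 53.0° = 14.22 m/s.
Taking up as positive with launch at y = 89.5 m, landing at y = 0: 0 = 89.5 + 14.22 t − ½(9.81) t².
Solving 4.905 t² − 14.22 t − 89.5 = 0 gives t = [14.22 + √(14.22² + 4·4.905·89.5)] / 9.810 = 5.96 s.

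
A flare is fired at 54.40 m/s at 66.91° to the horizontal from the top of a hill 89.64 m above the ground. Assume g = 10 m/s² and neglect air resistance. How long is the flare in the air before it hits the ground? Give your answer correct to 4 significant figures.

Vertical component: v_y = 54.40 sin 66.91° = 50.042 m/s.
Taking up as positive with launch at y = 89.64 m, landing at y = 0: 0 = 89.64 + 50.042 t − ½(10) t².
Solving 5.000 t² − 50.042 t − 89.64 = 0 gives t = [50.042 + √(50.042² + 4·5.000·89.64)] / 10.00 = 11.56 s.

11.56 s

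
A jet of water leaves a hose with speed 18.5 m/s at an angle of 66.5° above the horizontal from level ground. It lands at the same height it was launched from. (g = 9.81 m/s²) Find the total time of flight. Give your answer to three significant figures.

3.46 s

Vertical component: v_y = 18.5 sin 66.5° = 16.97 m/s.
For a projectile landing at launch height, time of flight is t = 2 v_y / g = 2 × 16.97 / 9.81 = 3.46 s.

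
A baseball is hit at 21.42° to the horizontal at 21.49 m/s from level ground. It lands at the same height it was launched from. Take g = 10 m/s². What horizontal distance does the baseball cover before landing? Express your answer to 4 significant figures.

Components: v_x = 21.49 cos 21.42° = 20.006 m/s, v_y = 21.49 sin 21.42° = 7.8482 m/s.
Time of flight (same landing height): t = 2 v_y / g = 2 × 7.8482 / 10 = 1.5696 s.
Range: R = v_x · t = 20.006 × 1.5696 = 31.40 m.

31.40 m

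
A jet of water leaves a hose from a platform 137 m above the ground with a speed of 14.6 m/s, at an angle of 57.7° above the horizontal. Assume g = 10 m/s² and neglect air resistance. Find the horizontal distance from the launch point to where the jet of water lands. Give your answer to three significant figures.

Components: v_x = 14.6 cos 57.7° = 7.802 m/s, v_y = 14.6 sin 57.7° = 12.34 m/s.
Vertical: 0 = 137 + 12.34 t − ½(10) t² ⇒ 5.000 t² − 12.34 t − 137 = 0.
t = [12.34 + √(152.3 + 2740)] / 10.00 = 6.612 s.
Horizontal: R = v_x · t = 7.802 × 6.612 = 51.6 m.

51.6 m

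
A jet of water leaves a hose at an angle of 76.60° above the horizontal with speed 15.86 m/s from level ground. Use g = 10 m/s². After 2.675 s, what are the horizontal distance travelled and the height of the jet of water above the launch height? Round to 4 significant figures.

v_x = 15.86 cos 76.60° = 3.6755 m/s; v_y0 = 15.86 sin 76.60° = 15.428 m/s.
x = v_x t = 3.6755 × 2.675 = 9.832 m.
y = v_y0 t − ½ g t² = 15.428×2.675 − 5.000×2.675² = 5.492 m.

x = 9.832 m, y = 5.492 m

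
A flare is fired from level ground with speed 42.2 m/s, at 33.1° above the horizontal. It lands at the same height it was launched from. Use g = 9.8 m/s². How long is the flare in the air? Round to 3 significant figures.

Vertical component: v_y = 42.2 sin 33.1° = 23.05 m/s.
For a projectile landing at launch height, time of flight is t = 2 v_y / g = 2 × 23.05 / 9.8 = 4.70 s.

4.70 s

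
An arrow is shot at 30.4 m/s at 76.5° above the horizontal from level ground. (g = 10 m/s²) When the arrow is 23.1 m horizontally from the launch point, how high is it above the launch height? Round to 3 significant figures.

v_x = 30.4 cos 76.5° = 7.097 m/s, v_y0 = 30.4 sin 76.5° = 29.56 m/s.
Time to reach x = 23.1 m: t = x / v_x = 23.1 / 7.097 = 3.255 s.
y = v_y0 t − ½ g t² = 29.56×3.255 − 5.000×3.255² = 43.2 m.

43.2 m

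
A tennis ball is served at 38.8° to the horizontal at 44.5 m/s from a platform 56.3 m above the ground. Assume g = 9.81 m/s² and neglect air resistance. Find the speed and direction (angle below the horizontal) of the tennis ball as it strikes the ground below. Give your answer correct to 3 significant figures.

v_x = 44.5 cos 38.8° = 34.68 m/s (constant).
|v_y| at impact = √((27.88)² + 2×9.81×56.3) = 43.38 m/s.
Speed = √(34.68² + 43.38²) = 55.5 m/s; angle = arctan(43.38/34.68) = 51.4° below horizontal.

55.5 m/s at 51.4° below the horizontal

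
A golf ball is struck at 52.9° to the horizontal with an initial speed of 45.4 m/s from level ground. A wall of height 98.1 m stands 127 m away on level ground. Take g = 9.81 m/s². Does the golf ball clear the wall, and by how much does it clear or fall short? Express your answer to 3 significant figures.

No — it falls 35.7 m short of clearing the wall.

v_x = 45.4 cos 52.9° = 27.39 m/s; v_y0 = 45.4 sin 52.9° = 36.21 m/s.
Time to reach the wall: t = 127 / 27.39 = 4.637 s.
Height at that point: y = 36.21×4.637 − 4.905×4.637² = 62.44 m.
That is 98.1 − 62.44 = 35.7 m below the top of the wall, so the golf ball does not clear it.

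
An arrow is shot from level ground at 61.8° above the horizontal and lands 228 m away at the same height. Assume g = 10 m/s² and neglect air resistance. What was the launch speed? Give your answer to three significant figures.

52.3 m/s

On level ground, R = v₀² sin(2θ) / g, so v₀ = √(R g / sin 2θ).
sin(2 × 61.8°) = 0.8329.
v₀ = √(228 × 10 / 0.8329) = √2737 = 52.3 m/s.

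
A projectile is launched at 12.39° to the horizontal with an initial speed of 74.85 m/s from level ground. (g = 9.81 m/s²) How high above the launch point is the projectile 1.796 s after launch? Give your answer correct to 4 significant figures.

13.02 m

v_y0 = 74.85 sin 12.39° = 16.060 m/s.
y(t) = v_y0 t − ½ g t² = 16.060×1.796 − 4.905×1.796² = 13.02 m.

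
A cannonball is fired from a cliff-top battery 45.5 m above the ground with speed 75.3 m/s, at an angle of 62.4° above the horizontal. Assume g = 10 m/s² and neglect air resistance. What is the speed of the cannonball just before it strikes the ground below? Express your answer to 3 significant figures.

81.1 m/s

v_x = 75.3 cos 62.4° = 34.89 m/s is unchanged throughout.
For the vertical component, v_y² = v_y0² + 2 g h = (66.73)² + 2×10×45.5 = 5363, so |v_y| = 73.23 m/s.
Impact speed = √(v_x² + v_y²) = √(1217 + 5363) = 81.1 m/s.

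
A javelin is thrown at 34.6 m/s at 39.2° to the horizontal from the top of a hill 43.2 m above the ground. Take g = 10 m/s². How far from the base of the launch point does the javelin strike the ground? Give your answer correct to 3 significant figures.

157 m

Components: v_x = 34.6 cos 39.2° = 26.81 m/s, v_y = 34.6 sin 39.2° = 21.87 m/s.
Vertical: 0 = 43.2 + 21.87 t − ½(10) t² ⇒ 5.000 t² − 21.87 t − 43.2 = 0.
t = [21.87 + √(478.3 + 864.0)] / 10.00 = 5.851 s.
Horizontal: R = v_x · t = 26.81 × 5.851 = 157 m.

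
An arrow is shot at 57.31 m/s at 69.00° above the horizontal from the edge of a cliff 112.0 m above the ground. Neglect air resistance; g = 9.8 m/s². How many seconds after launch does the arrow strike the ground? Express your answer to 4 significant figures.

Vertical component: v_y = 57.31 sin 69.00° = 53.503 m/s.
Taking up as positive with launch at y = 112.0 m, landing at y = 0: 0 = 112.0 + 53.503 t − ½(9.8) t².
Solving 4.900 t² − 53.503 t − 112.0 = 0 gives t = [53.503 + √(53.503² + 4·4.900·112.0)] / 9.800 = 12.72 s.

12.72 s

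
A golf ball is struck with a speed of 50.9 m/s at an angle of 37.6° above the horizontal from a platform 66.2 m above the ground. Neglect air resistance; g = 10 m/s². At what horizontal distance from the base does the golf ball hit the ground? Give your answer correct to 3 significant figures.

Components: v_x = 50.9 cos 37.6° = 40.33 m/s, v_y = 50.9 sin 37.6° = 31.06 m/s.
Vertical: 0 = 66.2 + 31.06 t − ½(10) t² ⇒ 5.000 t² − 31.06 t − 66.2 = 0.
t = [31.06 + √(964.7 + 1324)] / 10.00 = 7.890 s.
Horizontal: R = v_x · t = 40.33 × 7.890 = 318 m.

318 m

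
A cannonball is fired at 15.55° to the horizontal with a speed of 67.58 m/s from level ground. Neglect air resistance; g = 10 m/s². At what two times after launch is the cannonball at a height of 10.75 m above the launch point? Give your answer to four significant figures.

v_y0 = 67.58 sin 15.55° = 18.117 m/s.
Set y = v_y0 t − ½ g t² = 10.75: 5.000 t² − 18.117 t + 10.75 = 0.
t = [18.117 ± √(328.23 − 215.00)] / 10 = (18.117 ± 10.641) / 10, giving t = 0.7476 s or t = 2.876 s.
So the cannonball is at 10.75 m at t = 0.7476 s (rising) and t = 2.876 s (falling).

0.7476 s and 2.876 s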